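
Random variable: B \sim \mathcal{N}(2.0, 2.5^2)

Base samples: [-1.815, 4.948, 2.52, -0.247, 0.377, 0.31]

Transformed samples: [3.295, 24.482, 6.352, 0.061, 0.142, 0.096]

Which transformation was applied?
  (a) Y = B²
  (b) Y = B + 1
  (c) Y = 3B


Checking option (a) Y = B²:
  B = -1.815 -> Y = 3.295 ✓
  B = 4.948 -> Y = 24.482 ✓
  B = 2.52 -> Y = 6.352 ✓
All samples match this transformation.

(a) B²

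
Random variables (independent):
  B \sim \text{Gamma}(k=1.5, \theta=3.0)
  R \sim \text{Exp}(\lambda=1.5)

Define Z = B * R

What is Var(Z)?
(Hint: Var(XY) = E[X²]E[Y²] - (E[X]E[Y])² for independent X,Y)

Var(XY) = E[X²]E[Y²] - (E[X]E[Y])²
E[B] = 4.5, Var(B) = 13.5
E[R] = 0.66666667, Var(R) = 0.44444444
E[B²] = 13.5 + 4.5² = 33.75
E[R²] = 0.44444444 + 0.66666667² = 0.88888889
Var(Z) = 33.75*0.88888889 - (4.5*0.66666667)²
= 30 - 9 = 21

21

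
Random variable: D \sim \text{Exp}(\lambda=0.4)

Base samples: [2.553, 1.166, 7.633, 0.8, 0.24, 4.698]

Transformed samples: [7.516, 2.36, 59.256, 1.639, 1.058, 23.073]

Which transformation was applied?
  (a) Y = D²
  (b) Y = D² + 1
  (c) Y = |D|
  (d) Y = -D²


Checking option (b) Y = D² + 1:
  D = 2.553 -> Y = 7.516 ✓
  D = 1.166 -> Y = 2.36 ✓
  D = 7.633 -> Y = 59.256 ✓
All samples match this transformation.

(b) D² + 1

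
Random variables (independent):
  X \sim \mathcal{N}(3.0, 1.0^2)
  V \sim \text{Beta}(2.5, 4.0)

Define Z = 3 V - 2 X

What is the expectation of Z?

E[Z] = -2*E[X] + 3*E[V]
E[X] = 3
E[V] = 0.38461538
E[Z] = -2*3 + 3*0.38461538 = -4.8461538

-4.8461538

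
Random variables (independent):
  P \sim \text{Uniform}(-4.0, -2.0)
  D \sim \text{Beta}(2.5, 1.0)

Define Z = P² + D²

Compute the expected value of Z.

E[Z] = E[P²] + E[D²]
E[P²] = Var(P) + E[P]² = 0.33333333 + 9 = 9.3333333
E[D²] = Var(D) + E[D]² = 0.045351474 + 0.51020408 = 0.55555556
E[Z] = 9.3333333 + 0.55555556 = 9.8888889

9.8888889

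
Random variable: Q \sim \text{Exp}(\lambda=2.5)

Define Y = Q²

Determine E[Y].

Using E[X²] = Var(X) + (E[X])²:
E[Q] = 0.4
Var(Q) = 1/2.5^2 = 0.16
E[Q²] = 0.16 + 0.4² = 0.16 + 0.16 = 0.32

0.32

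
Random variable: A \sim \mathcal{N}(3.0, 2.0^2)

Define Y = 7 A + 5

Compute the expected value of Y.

For Y = 7A + 5:
E[Y] = 7 * E[A] + 5
E[A] = 3.0 = 3
E[Y] = 7 * 3 + 5 = 26

26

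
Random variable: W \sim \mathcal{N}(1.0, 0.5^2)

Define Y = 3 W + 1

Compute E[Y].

For Y = 3W + 1:
E[Y] = 3 * E[W] + 1
E[W] = 1.0 = 1
E[Y] = 3 * 1 + 1 = 4

4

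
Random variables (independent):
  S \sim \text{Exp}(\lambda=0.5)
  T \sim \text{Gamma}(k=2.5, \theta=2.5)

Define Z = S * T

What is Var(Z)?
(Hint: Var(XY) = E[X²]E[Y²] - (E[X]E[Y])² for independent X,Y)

Var(XY) = E[X²]E[Y²] - (E[X]E[Y])²
E[S] = 2, Var(S) = 4
E[T] = 6.25, Var(T) = 15.625
E[S²] = 4 + 2² = 8
E[T²] = 15.625 + 6.25² = 54.6875
Var(Z) = 8*54.6875 - (2*6.25)²
= 437.5 - 156.25 = 281.25

281.25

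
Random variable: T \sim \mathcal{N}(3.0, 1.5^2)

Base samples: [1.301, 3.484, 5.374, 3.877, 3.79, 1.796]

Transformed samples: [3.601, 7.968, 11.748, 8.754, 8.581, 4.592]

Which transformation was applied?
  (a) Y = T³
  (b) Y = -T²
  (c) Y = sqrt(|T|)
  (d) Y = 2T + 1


Checking option (d) Y = 2T + 1:
  T = 1.301 -> Y = 3.601 ✓
  T = 3.484 -> Y = 7.968 ✓
  T = 5.374 -> Y = 11.748 ✓
All samples match this transformation.

(d) 2T + 1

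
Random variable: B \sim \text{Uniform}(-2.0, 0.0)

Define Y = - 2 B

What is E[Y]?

For Y = -2B:
E[Y] = -2 * E[B]
E[B] = (-2 + 0)/2 = -1
E[Y] = -2 * (-1) = 2

2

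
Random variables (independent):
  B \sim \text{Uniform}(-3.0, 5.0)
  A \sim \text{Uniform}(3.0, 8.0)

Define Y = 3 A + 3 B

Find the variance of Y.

For independent RVs: Var(aX + bY) = a²Var(X) + b²Var(Y)
Var(B) = 5.3333333
Var(A) = 2.0833333
Var(Y) = 3²*5.3333333 + 3²*2.0833333
= 9*5.3333333 + 9*2.0833333 = 66.75

66.75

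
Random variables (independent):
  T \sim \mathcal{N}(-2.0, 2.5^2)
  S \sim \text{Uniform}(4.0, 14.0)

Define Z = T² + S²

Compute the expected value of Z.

E[Z] = E[T²] + E[S²]
E[T²] = Var(T) + E[T]² = 6.25 + 4 = 10.25
E[S²] = Var(S) + E[S]² = 8.3333333 + 81 = 89.333333
E[Z] = 10.25 + 89.333333 = 99.583333

99.583333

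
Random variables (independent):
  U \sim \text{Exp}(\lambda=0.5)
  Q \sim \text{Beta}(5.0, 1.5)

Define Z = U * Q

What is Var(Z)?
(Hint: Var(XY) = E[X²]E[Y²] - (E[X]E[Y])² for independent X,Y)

Var(XY) = E[X²]E[Y²] - (E[X]E[Y])²
E[U] = 2, Var(U) = 4
E[Q] = 0.76923077, Var(Q) = 0.023668639
E[U²] = 4 + 2² = 8
E[Q²] = 0.023668639 + 0.76923077² = 0.61538462
Var(Z) = 8*0.61538462 - (2*0.76923077)²
= 4.9230769 - 2.3668639 = 2.556213

2.556213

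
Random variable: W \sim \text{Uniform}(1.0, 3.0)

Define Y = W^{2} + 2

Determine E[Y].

E[Y] = 1*E[W²] + 2
E[W] = 2
E[W²] = Var(W) + (E[W])² = 0.33333333 + 4 = 4.3333333
E[Y] = 1*4.3333333 + 2 = 6.3333333

6.3333333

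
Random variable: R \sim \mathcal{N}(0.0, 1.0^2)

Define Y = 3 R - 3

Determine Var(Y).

For Y = aR + b: Var(Y) = a² * Var(R)
Var(R) = 1.0^2 = 1
Var(Y) = 3² * 1 = 9 * 1 = 9

9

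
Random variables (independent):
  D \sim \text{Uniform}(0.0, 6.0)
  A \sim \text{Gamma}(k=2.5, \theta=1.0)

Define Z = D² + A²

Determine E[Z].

E[Z] = E[D²] + E[A²]
E[D²] = Var(D) + E[D]² = 3 + 9 = 12
E[A²] = Var(A) + E[A]² = 2.5 + 6.25 = 8.75
E[Z] = 12 + 8.75 = 20.75

20.75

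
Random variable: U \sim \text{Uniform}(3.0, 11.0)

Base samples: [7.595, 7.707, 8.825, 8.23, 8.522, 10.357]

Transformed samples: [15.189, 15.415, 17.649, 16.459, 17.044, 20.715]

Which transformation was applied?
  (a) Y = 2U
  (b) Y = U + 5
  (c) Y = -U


Checking option (a) Y = 2U:
  U = 7.595 -> Y = 15.189 ✓
  U = 7.707 -> Y = 15.415 ✓
  U = 8.825 -> Y = 17.649 ✓
All samples match this transformation.

(a) 2U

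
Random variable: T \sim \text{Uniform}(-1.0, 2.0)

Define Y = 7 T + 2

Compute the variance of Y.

For Y = aT + b: Var(Y) = a² * Var(T)
Var(T) = (2 + 1)^2/12 = 0.75
Var(Y) = 7² * 0.75 = 49 * 0.75 = 36.75

36.75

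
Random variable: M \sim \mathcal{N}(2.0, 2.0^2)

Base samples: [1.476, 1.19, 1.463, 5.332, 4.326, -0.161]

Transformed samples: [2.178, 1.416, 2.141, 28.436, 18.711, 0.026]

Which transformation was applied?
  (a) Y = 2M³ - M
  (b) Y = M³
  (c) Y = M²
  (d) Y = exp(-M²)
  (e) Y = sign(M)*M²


Checking option (c) Y = M²:
  M = 1.476 -> Y = 2.178 ✓
  M = 1.19 -> Y = 1.416 ✓
  M = 1.463 -> Y = 2.141 ✓
All samples match this transformation.

(c) M²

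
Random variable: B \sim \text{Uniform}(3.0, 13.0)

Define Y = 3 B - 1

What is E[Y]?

For Y = 3B - 1:
E[Y] = 3 * E[B] - 1
E[B] = (3 + 13)/2 = 8
E[Y] = 3 * 8 - 1 = 23

23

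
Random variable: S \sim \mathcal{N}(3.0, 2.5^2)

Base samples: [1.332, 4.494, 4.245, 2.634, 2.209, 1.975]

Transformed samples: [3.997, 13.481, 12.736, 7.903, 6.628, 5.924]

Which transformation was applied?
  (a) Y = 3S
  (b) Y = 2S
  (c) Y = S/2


Checking option (a) Y = 3S:
  S = 1.332 -> Y = 3.997 ✓
  S = 4.494 -> Y = 13.481 ✓
  S = 4.245 -> Y = 12.736 ✓
All samples match this transformation.

(a) 3S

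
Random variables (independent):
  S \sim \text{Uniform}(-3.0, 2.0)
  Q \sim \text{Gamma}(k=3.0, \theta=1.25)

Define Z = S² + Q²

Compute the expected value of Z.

E[Z] = E[S²] + E[Q²]
E[S²] = Var(S) + E[S]² = 2.0833333 + 0.25 = 2.3333333
E[Q²] = Var(Q) + E[Q]² = 4.6875 + 14.0625 = 18.75
E[Z] = 2.3333333 + 18.75 = 21.083333

21.083333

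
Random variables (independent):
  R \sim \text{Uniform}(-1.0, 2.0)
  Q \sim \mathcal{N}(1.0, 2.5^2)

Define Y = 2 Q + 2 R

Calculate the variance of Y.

For independent RVs: Var(aX + bY) = a²Var(X) + b²Var(Y)
Var(R) = 0.75
Var(Q) = 6.25
Var(Y) = 2²*0.75 + 2²*6.25
= 4*0.75 + 4*6.25 = 28

28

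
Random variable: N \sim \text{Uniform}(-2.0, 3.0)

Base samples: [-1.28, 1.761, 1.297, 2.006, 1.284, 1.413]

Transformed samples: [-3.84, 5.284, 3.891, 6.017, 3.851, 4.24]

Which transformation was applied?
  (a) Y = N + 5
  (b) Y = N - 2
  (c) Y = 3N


Checking option (c) Y = 3N:
  N = -1.28 -> Y = -3.84 ✓
  N = 1.761 -> Y = 5.284 ✓
  N = 1.297 -> Y = 3.891 ✓
All samples match this transformation.

(c) 3N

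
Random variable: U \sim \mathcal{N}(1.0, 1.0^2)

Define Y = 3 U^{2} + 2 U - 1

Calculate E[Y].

E[Y] = 3*E[U²] + 2*E[U] - 1
E[U] = 1
E[U²] = Var(U) + (E[U])² = 1 + 1 = 2
E[Y] = 3*2 + 2*1 - 1 = 7

7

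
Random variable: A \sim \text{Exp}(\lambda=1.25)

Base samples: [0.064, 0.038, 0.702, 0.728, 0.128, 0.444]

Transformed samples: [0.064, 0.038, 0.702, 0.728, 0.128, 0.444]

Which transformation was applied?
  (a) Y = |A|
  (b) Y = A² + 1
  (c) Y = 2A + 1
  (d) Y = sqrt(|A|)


Checking option (a) Y = |A|:
  A = 0.064 -> Y = 0.064 ✓
  A = 0.038 -> Y = 0.038 ✓
  A = 0.702 -> Y = 0.702 ✓
All samples match this transformation.

(a) |A|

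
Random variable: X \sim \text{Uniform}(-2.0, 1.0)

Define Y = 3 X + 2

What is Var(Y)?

For Y = aX + b: Var(Y) = a² * Var(X)
Var(X) = (1 + 2)^2/12 = 0.75
Var(Y) = 3² * 0.75 = 9 * 0.75 = 6.75

6.75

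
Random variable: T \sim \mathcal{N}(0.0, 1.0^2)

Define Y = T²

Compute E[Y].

Using E[X²] = Var(X) + (E[X])²:
E[T] = 0
Var(T) = 1.0^2 = 1
E[T²] = 1 + 0² = 1 + 0 = 1

1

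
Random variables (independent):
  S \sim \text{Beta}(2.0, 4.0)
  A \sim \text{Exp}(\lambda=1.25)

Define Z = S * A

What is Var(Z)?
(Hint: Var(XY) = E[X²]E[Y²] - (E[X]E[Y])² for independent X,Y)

Var(XY) = E[X²]E[Y²] - (E[X]E[Y])²
E[S] = 0.33333333, Var(S) = 0.031746032
E[A] = 0.8, Var(A) = 0.64
E[S²] = 0.031746032 + 0.33333333² = 0.14285714
E[A²] = 0.64 + 0.8² = 1.28
Var(Z) = 0.14285714*1.28 - (0.33333333*0.8)²
= 0.18285714 - 0.071111111 = 0.11174603

0.11174603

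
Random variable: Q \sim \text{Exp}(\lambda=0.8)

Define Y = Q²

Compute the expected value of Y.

E[Q²] = Var(Q) + (E[Q])² = 1.5625 + 1.5625 = 3.125

3.125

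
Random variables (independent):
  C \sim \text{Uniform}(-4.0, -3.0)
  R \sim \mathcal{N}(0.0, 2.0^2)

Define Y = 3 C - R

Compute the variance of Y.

For independent RVs: Var(aX + bY) = a²Var(X) + b²Var(Y)
Var(C) = 0.083333333
Var(R) = 4
Var(Y) = 3²*0.083333333 + (-1)²*4
= 9*0.083333333 + 1*4 = 4.75

4.75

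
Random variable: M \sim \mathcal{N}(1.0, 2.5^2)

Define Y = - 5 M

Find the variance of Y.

For Y = aM + b: Var(Y) = a² * Var(M)
Var(M) = 2.5^2 = 6.25
Var(Y) = (-5)² * 6.25 = 25 * 6.25 = 156.25

156.25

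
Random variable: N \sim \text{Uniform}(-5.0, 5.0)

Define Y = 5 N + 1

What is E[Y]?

For Y = 5N + 1:
E[Y] = 5 * E[N] + 1
E[N] = (-5 + 5)/2 = 0
E[Y] = 5 * 0 + 1 = 1

1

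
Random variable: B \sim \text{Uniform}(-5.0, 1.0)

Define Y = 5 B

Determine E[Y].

For Y = 5B:
E[Y] = 5 * E[B]
E[B] = (-5 + 1)/2 = -2
E[Y] = 5 * (-2) = -10

-10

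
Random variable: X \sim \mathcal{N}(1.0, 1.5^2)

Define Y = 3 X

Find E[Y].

For Y = 3X:
E[Y] = 3 * E[X]
E[X] = 1.0 = 1
E[Y] = 3 * 1 = 3

3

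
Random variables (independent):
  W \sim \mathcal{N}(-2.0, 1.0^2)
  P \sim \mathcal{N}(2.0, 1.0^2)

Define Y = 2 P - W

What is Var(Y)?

For independent RVs: Var(aX + bY) = a²Var(X) + b²Var(Y)
Var(W) = 1
Var(P) = 1
Var(Y) = (-1)²*1 + 2²*1
= 1*1 + 4*1 = 5

5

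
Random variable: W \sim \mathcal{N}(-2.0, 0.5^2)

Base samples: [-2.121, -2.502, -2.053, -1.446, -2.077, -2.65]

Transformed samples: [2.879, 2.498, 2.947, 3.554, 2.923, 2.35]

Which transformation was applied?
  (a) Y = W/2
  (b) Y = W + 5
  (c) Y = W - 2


Checking option (b) Y = W + 5:
  W = -2.121 -> Y = 2.879 ✓
  W = -2.502 -> Y = 2.498 ✓
  W = -2.053 -> Y = 2.947 ✓
All samples match this transformation.

(b) W + 5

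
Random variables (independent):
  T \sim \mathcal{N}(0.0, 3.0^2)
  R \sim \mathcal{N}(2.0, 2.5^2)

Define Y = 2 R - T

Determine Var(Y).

For independent RVs: Var(aX + bY) = a²Var(X) + b²Var(Y)
Var(T) = 9
Var(R) = 6.25
Var(Y) = (-1)²*9 + 2²*6.25
= 1*9 + 4*6.25 = 34

34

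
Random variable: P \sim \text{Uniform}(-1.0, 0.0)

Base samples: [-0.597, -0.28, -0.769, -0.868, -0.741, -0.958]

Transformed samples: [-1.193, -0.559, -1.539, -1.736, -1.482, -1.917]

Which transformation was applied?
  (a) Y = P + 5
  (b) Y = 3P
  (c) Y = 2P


Checking option (c) Y = 2P:
  P = -0.597 -> Y = -1.193 ✓
  P = -0.28 -> Y = -0.559 ✓
  P = -0.769 -> Y = -1.539 ✓
All samples match this transformation.

(c) 2P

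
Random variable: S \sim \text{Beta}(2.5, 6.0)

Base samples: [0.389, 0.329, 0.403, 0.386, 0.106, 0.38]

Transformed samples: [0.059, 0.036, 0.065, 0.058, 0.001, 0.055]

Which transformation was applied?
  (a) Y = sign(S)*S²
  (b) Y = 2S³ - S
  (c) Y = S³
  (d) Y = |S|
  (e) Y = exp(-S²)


Checking option (c) Y = S³:
  S = 0.389 -> Y = 0.059 ✓
  S = 0.329 -> Y = 0.036 ✓
  S = 0.403 -> Y = 0.065 ✓
All samples match this transformation.

(c) S³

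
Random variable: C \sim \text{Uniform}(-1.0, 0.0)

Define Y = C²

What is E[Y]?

E[C²] = Var(C) + (E[C])² = 0.083333333 + 0.25 = 0.33333333

0.33333333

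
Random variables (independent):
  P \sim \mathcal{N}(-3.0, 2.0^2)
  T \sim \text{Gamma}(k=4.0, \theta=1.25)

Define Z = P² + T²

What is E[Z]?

E[Z] = E[P²] + E[T²]
E[P²] = Var(P) + E[P]² = 4 + 9 = 13
E[T²] = Var(T) + E[T]² = 6.25 + 25 = 31.25
E[Z] = 13 + 31.25 = 44.25

44.25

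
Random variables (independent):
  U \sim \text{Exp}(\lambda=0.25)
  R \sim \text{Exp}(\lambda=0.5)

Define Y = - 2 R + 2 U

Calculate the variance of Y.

For independent RVs: Var(aX + bY) = a²Var(X) + b²Var(Y)
Var(U) = 16
Var(R) = 4
Var(Y) = 2²*16 + (-2)²*4
= 4*16 + 4*4 = 80

80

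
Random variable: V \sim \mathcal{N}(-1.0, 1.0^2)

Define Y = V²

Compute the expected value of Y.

E[V²] = Var(V) + (E[V])² = 1 + 1 = 2

2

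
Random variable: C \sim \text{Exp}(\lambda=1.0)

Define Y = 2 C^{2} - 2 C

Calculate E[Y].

E[Y] = 2*E[C²] - 2*E[C]
E[C] = 1
E[C²] = Var(C) + (E[C])² = 1 + 1 = 2
E[Y] = 2*2 - 2*1 = 2

2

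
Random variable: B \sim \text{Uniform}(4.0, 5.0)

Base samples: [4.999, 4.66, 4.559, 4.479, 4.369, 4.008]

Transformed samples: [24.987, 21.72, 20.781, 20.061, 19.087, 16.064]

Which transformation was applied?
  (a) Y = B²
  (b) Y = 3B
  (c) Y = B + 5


Checking option (a) Y = B²:
  B = 4.999 -> Y = 24.987 ✓
  B = 4.66 -> Y = 21.72 ✓
  B = 4.559 -> Y = 20.781 ✓
All samples match this transformation.

(a) B²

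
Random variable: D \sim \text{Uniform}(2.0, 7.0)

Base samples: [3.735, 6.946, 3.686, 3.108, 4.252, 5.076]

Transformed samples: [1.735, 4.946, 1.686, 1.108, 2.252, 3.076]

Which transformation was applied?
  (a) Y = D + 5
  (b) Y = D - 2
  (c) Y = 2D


Checking option (b) Y = D - 2:
  D = 3.735 -> Y = 1.735 ✓
  D = 6.946 -> Y = 4.946 ✓
  D = 3.686 -> Y = 1.686 ✓
All samples match this transformation.

(b) D - 2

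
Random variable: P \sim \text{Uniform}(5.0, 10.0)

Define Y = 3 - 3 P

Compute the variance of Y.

For Y = aP + b: Var(Y) = a² * Var(P)
Var(P) = (10 - 5)^2/12 = 2.0833333
Var(Y) = (-3)² * 2.0833333 = 9 * 2.0833333 = 18.75

18.75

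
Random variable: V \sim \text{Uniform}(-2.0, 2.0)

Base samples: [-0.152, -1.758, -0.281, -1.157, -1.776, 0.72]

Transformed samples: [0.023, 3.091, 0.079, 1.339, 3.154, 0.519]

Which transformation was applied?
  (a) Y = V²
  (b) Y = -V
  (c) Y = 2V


Checking option (a) Y = V²:
  V = -0.152 -> Y = 0.023 ✓
  V = -1.758 -> Y = 3.091 ✓
  V = -0.281 -> Y = 0.079 ✓
All samples match this transformation.

(a) V²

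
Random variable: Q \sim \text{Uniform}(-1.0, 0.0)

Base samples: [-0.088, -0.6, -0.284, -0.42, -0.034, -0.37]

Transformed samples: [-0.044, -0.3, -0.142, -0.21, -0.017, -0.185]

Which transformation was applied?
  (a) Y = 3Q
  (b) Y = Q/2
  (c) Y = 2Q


Checking option (b) Y = Q/2:
  Q = -0.088 -> Y = -0.044 ✓
  Q = -0.6 -> Y = -0.3 ✓
  Q = -0.284 -> Y = -0.142 ✓
All samples match this transformation.

(b) Q/2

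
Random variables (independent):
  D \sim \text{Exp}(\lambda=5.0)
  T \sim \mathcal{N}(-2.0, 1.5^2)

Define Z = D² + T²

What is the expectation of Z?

E[Z] = E[D²] + E[T²]
E[D²] = Var(D) + E[D]² = 0.04 + 0.04 = 0.08
E[T²] = Var(T) + E[T]² = 2.25 + 4 = 6.25
E[Z] = 0.08 + 6.25 = 6.33

6.33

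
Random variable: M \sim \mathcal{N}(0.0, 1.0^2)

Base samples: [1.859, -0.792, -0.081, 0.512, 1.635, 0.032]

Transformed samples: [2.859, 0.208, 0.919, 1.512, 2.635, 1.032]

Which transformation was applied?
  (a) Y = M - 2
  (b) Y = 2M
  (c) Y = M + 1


Checking option (c) Y = M + 1:
  M = 1.859 -> Y = 2.859 ✓
  M = -0.792 -> Y = 0.208 ✓
  M = -0.081 -> Y = 0.919 ✓
All samples match this transformation.

(c) M + 1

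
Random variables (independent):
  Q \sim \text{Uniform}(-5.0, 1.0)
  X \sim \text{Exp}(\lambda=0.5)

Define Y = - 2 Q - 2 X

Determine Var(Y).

For independent RVs: Var(aX + bY) = a²Var(X) + b²Var(Y)
Var(Q) = 3
Var(X) = 4
Var(Y) = (-2)²*3 + (-2)²*4
= 4*3 + 4*4 = 28

28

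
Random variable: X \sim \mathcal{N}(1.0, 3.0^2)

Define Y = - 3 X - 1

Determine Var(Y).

For Y = aX + b: Var(Y) = a² * Var(X)
Var(X) = 3.0^2 = 9
Var(Y) = (-3)² * 9 = 9 * 9 = 81

81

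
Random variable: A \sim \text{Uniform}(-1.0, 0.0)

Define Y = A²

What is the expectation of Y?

E[A²] = Var(A) + (E[A])² = 0.083333333 + 0.25 = 0.33333333

0.33333333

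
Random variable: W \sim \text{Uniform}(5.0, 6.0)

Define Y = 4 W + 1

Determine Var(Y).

For Y = aW + b: Var(Y) = a² * Var(W)
Var(W) = (6 - 5)^2/12 = 0.083333333
Var(Y) = 4² * 0.083333333 = 16 * 0.083333333 = 1.3333333

1.3333333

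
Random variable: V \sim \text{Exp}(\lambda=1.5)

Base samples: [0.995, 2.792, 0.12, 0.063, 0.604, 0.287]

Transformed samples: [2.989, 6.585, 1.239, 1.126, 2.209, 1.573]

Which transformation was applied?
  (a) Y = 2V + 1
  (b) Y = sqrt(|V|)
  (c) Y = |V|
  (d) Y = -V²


Checking option (a) Y = 2V + 1:
  V = 0.995 -> Y = 2.989 ✓
  V = 2.792 -> Y = 6.585 ✓
  V = 0.12 -> Y = 1.239 ✓
All samples match this transformation.

(a) 2V + 1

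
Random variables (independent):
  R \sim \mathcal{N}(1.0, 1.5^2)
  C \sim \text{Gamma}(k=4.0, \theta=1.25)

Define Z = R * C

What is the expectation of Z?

For independent RVs: E[XY] = E[X]*E[Y]
E[R] = 1
E[C] = 5
E[Z] = 1 * 5 = 5

5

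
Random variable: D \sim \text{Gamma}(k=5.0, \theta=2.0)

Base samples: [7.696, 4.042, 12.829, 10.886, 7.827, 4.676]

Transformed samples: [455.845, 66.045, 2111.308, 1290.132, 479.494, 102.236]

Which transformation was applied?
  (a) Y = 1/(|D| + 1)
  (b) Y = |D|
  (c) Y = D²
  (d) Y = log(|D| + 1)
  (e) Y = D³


Checking option (e) Y = D³:
  D = 7.696 -> Y = 455.845 ✓
  D = 4.042 -> Y = 66.045 ✓
  D = 12.829 -> Y = 2111.308 ✓
All samples match this transformation.

(e) D³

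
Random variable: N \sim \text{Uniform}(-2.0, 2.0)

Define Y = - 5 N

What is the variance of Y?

For Y = aN + b: Var(Y) = a² * Var(N)
Var(N) = (2 + 2)^2/12 = 1.3333333
Var(Y) = (-5)² * 1.3333333 = 25 * 1.3333333 = 33.333333

33.333333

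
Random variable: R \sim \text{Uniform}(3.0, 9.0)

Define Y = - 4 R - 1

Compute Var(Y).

For Y = aR + b: Var(Y) = a² * Var(R)
Var(R) = (9 - 3)^2/12 = 3
Var(Y) = (-4)² * 3 = 16 * 3 = 48

48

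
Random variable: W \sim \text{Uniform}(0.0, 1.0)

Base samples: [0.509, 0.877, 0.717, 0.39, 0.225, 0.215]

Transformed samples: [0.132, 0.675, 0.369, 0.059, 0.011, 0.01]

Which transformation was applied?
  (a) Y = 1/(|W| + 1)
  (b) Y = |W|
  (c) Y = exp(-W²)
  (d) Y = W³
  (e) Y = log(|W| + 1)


Checking option (d) Y = W³:
  W = 0.509 -> Y = 0.132 ✓
  W = 0.877 -> Y = 0.675 ✓
  W = 0.717 -> Y = 0.369 ✓
All samples match this transformation.

(d) W³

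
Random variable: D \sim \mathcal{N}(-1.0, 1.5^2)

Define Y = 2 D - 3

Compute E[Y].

For Y = 2D - 3:
E[Y] = 2 * E[D] - 3
E[D] = -1.0 = -1
E[Y] = 2 * (-1) - 3 = -5

-5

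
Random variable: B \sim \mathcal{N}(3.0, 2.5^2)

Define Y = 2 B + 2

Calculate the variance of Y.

For Y = aB + b: Var(Y) = a² * Var(B)
Var(B) = 2.5^2 = 6.25
Var(Y) = 2² * 6.25 = 4 * 6.25 = 25

25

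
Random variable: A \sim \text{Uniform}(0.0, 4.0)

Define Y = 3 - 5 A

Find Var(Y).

For Y = aA + b: Var(Y) = a² * Var(A)
Var(A) = (4 - 0)^2/12 = 1.3333333
Var(Y) = (-5)² * 1.3333333 = 25 * 1.3333333 = 33.333333

33.333333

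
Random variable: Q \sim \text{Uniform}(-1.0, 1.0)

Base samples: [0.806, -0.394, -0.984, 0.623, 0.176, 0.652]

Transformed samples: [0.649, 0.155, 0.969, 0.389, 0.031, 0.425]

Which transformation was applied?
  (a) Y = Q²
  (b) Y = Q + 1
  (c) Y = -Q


Checking option (a) Y = Q²:
  Q = 0.806 -> Y = 0.649 ✓
  Q = -0.394 -> Y = 0.155 ✓
  Q = -0.984 -> Y = 0.969 ✓
All samples match this transformation.

(a) Q²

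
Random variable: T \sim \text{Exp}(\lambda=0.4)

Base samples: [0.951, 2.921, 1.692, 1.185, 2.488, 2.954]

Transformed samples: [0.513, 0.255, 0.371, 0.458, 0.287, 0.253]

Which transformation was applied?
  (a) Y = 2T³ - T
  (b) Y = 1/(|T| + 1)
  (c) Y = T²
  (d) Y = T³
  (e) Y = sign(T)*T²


Checking option (b) Y = 1/(|T| + 1):
  T = 0.951 -> Y = 0.513 ✓
  T = 2.921 -> Y = 0.255 ✓
  T = 1.692 -> Y = 0.371 ✓
All samples match this transformation.

(b) 1/(|T| + 1)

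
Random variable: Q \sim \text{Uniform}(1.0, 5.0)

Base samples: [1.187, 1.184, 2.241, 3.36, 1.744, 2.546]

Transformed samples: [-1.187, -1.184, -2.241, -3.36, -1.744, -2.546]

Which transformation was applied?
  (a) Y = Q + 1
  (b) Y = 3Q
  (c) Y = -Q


Checking option (c) Y = -Q:
  Q = 1.187 -> Y = -1.187 ✓
  Q = 1.184 -> Y = -1.184 ✓
  Q = 2.241 -> Y = -2.241 ✓
All samples match this transformation.

(c) -Q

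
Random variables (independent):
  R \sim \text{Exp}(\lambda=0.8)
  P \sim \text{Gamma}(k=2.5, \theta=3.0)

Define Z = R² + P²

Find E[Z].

E[Z] = E[R²] + E[P²]
E[R²] = Var(R) + E[R]² = 1.5625 + 1.5625 = 3.125
E[P²] = Var(P) + E[P]² = 22.5 + 56.25 = 78.75
E[Z] = 3.125 + 78.75 = 81.875

81.875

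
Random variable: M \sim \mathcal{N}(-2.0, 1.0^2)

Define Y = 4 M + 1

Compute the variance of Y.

For Y = aM + b: Var(Y) = a² * Var(M)
Var(M) = 1.0^2 = 1
Var(Y) = 4² * 1 = 16 * 1 = 16

16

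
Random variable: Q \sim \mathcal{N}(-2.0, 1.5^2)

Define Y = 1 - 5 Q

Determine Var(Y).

For Y = aQ + b: Var(Y) = a² * Var(Q)
Var(Q) = 1.5^2 = 2.25
Var(Y) = (-5)² * 2.25 = 25 * 2.25 = 56.25

56.25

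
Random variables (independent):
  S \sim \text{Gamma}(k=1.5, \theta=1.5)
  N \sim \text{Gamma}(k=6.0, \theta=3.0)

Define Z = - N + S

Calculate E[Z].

E[Z] = 1*E[S] - 1*E[N]
E[S] = 2.25
E[N] = 18
E[Z] = 1*2.25 - 1*18 = -15.75

-15.75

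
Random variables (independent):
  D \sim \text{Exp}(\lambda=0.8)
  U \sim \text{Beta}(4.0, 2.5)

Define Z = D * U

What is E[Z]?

For independent RVs: E[XY] = E[X]*E[Y]
E[D] = 1.25
E[U] = 0.61538462
E[Z] = 1.25 * 0.61538462 = 0.76923077

0.76923077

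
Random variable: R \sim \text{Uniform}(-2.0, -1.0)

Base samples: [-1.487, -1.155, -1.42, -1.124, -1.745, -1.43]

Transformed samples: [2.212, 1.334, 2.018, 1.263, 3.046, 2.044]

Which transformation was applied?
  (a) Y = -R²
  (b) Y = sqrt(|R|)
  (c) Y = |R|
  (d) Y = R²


Checking option (d) Y = R²:
  R = -1.487 -> Y = 2.212 ✓
  R = -1.155 -> Y = 1.334 ✓
  R = -1.42 -> Y = 2.018 ✓
All samples match this transformation.

(d) R²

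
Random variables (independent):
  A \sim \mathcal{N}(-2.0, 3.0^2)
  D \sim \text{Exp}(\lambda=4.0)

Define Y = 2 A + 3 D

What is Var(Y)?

For independent RVs: Var(aX + bY) = a²Var(X) + b²Var(Y)
Var(A) = 9
Var(D) = 0.0625
Var(Y) = 2²*9 + 3²*0.0625
= 4*9 + 9*0.0625 = 36.5625

36.5625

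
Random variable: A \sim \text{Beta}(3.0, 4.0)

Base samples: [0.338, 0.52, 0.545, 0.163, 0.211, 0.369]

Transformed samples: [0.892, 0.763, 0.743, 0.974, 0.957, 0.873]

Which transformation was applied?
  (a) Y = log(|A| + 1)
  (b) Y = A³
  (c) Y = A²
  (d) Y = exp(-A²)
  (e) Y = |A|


Checking option (d) Y = exp(-A²):
  A = 0.338 -> Y = 0.892 ✓
  A = 0.52 -> Y = 0.763 ✓
  A = 0.545 -> Y = 0.743 ✓
All samples match this transformation.

(d) exp(-A²)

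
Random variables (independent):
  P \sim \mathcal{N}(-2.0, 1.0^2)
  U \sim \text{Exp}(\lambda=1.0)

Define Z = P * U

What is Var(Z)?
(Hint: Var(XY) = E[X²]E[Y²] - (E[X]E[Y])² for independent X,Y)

Var(XY) = E[X²]E[Y²] - (E[X]E[Y])²
E[P] = -2, Var(P) = 1
E[U] = 1, Var(U) = 1
E[P²] = 1 + (-2)² = 5
E[U²] = 1 + 1² = 2
Var(Z) = 5*2 - (-2*1)²
= 10 - 4 = 6

6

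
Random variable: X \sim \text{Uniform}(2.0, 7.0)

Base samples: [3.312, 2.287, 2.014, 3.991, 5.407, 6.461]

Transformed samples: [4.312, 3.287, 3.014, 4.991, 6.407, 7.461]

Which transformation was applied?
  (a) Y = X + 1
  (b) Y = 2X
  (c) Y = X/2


Checking option (a) Y = X + 1:
  X = 3.312 -> Y = 4.312 ✓
  X = 2.287 -> Y = 3.287 ✓
  X = 2.014 -> Y = 3.014 ✓
All samples match this transformation.

(a) X + 1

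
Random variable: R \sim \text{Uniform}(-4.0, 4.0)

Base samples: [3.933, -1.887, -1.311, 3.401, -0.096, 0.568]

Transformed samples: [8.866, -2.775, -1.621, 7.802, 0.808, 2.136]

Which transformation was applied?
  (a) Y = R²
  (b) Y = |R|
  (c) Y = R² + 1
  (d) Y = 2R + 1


Checking option (d) Y = 2R + 1:
  R = 3.933 -> Y = 8.866 ✓
  R = -1.887 -> Y = -2.775 ✓
  R = -1.311 -> Y = -1.621 ✓
All samples match this transformation.

(d) 2R + 1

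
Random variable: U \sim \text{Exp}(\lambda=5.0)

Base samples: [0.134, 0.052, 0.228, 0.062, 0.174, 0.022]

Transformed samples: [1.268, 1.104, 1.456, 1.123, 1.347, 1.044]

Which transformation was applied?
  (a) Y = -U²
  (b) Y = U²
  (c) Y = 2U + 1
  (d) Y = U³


Checking option (c) Y = 2U + 1:
  U = 0.134 -> Y = 1.268 ✓
  U = 0.052 -> Y = 1.104 ✓
  U = 0.228 -> Y = 1.456 ✓
All samples match this transformation.

(c) 2U + 1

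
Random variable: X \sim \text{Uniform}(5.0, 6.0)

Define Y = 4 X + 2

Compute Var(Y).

For Y = aX + b: Var(Y) = a² * Var(X)
Var(X) = (6 - 5)^2/12 = 0.083333333
Var(Y) = 4² * 0.083333333 = 16 * 0.083333333 = 1.3333333

1.3333333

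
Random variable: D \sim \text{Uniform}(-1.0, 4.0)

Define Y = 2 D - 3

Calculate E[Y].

For Y = 2D - 3:
E[Y] = 2 * E[D] - 3
E[D] = (-1 + 4)/2 = 1.5
E[Y] = 2 * 1.5 - 3 = 0

0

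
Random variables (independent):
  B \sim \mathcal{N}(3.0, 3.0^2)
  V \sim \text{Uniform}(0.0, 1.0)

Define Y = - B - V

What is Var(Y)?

For independent RVs: Var(aX + bY) = a²Var(X) + b²Var(Y)
Var(B) = 9
Var(V) = 0.083333333
Var(Y) = (-1)²*9 + (-1)²*0.083333333
= 1*9 + 1*0.083333333 = 9.0833333

9.0833333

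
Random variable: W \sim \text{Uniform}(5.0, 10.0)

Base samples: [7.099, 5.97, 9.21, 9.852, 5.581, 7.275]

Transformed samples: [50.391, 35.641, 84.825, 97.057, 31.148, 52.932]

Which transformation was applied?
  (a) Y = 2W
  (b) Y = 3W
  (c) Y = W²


Checking option (c) Y = W²:
  W = 7.099 -> Y = 50.391 ✓
  W = 5.97 -> Y = 35.641 ✓
  W = 9.21 -> Y = 84.825 ✓
All samples match this transformation.

(c) W²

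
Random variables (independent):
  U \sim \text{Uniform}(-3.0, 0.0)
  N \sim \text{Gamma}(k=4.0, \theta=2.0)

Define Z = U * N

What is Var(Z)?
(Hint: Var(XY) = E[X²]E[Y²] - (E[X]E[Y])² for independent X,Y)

Var(XY) = E[X²]E[Y²] - (E[X]E[Y])²
E[U] = -1.5, Var(U) = 0.75
E[N] = 8, Var(N) = 16
E[U²] = 0.75 + (-1.5)² = 3
E[N²] = 16 + 8² = 80
Var(Z) = 3*80 - (-1.5*8)²
= 240 - 144 = 96

96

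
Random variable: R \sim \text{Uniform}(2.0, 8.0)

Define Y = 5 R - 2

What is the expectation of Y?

For Y = 5R - 2:
E[Y] = 5 * E[R] - 2
E[R] = (2 + 8)/2 = 5
E[Y] = 5 * 5 - 2 = 23

23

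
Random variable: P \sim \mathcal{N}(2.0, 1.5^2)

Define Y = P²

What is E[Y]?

E[P²] = Var(P) + (E[P])² = 2.25 + 4 = 6.25

6.25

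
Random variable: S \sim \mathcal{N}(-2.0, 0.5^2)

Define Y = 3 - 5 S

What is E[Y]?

For Y = -5S + 3:
E[Y] = -5 * E[S] + 3
E[S] = -2.0 = -2
E[Y] = -5 * (-2) + 3 = 13

13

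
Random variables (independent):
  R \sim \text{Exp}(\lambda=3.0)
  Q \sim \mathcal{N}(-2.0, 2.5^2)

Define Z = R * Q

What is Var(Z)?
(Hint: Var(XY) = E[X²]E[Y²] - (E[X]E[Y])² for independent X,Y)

Var(XY) = E[X²]E[Y²] - (E[X]E[Y])²
E[R] = 0.33333333, Var(R) = 0.11111111
E[Q] = -2, Var(Q) = 6.25
E[R²] = 0.11111111 + 0.33333333² = 0.22222222
E[Q²] = 6.25 + (-2)² = 10.25
Var(Z) = 0.22222222*10.25 - (0.33333333*(-2))²
= 2.2777778 - 0.44444444 = 1.8333333

1.8333333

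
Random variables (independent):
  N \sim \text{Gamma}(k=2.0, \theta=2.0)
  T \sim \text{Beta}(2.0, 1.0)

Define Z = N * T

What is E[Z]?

For independent RVs: E[XY] = E[X]*E[Y]
E[N] = 4
E[T] = 0.66666667
E[Z] = 4 * 0.66666667 = 2.6666667

2.6666667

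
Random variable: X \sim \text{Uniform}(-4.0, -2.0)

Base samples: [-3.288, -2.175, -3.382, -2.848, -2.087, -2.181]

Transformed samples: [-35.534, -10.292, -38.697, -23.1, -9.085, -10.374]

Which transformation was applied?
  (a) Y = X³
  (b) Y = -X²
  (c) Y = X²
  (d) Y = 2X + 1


Checking option (a) Y = X³:
  X = -3.288 -> Y = -35.534 ✓
  X = -2.175 -> Y = -10.292 ✓
  X = -3.382 -> Y = -38.697 ✓
All samples match this transformation.

(a) X³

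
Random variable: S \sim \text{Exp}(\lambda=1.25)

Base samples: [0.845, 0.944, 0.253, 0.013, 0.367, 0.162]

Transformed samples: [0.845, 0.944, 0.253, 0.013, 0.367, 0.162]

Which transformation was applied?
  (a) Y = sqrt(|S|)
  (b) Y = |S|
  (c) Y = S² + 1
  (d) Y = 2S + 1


Checking option (b) Y = |S|:
  S = 0.845 -> Y = 0.845 ✓
  S = 0.944 -> Y = 0.944 ✓
  S = 0.253 -> Y = 0.253 ✓
All samples match this transformation.

(b) |S|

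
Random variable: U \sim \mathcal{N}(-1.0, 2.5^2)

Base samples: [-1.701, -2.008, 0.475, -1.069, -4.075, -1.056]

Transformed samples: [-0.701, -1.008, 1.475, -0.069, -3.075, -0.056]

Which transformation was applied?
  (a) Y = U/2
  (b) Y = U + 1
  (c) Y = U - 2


Checking option (b) Y = U + 1:
  U = -1.701 -> Y = -0.701 ✓
  U = -2.008 -> Y = -1.008 ✓
  U = 0.475 -> Y = 1.475 ✓
All samples match this transformation.

(b) U + 1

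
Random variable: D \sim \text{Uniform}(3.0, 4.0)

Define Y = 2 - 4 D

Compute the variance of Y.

For Y = aD + b: Var(Y) = a² * Var(D)
Var(D) = (4 - 3)^2/12 = 0.083333333
Var(Y) = (-4)² * 0.083333333 = 16 * 0.083333333 = 1.3333333

1.3333333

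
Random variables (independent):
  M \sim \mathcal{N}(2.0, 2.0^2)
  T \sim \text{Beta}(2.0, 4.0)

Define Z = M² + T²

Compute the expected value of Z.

E[Z] = E[M²] + E[T²]
E[M²] = Var(M) + E[M]² = 4 + 4 = 8
E[T²] = Var(T) + E[T]² = 0.031746032 + 0.11111111 = 0.14285714
E[Z] = 8 + 0.14285714 = 8.1428571

8.1428571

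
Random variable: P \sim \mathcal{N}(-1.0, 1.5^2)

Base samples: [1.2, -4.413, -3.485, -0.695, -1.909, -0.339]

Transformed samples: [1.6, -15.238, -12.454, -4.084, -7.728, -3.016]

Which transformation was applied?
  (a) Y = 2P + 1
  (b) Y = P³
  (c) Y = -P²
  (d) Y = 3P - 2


Checking option (d) Y = 3P - 2:
  P = 1.2 -> Y = 1.6 ✓
  P = -4.413 -> Y = -15.238 ✓
  P = -3.485 -> Y = -12.454 ✓
All samples match this transformation.

(d) 3P - 2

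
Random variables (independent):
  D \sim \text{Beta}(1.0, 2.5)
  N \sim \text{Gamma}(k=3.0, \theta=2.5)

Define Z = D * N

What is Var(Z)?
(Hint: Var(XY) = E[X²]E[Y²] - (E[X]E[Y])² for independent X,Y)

Var(XY) = E[X²]E[Y²] - (E[X]E[Y])²
E[D] = 0.28571429, Var(D) = 0.045351474
E[N] = 7.5, Var(N) = 18.75
E[D²] = 0.045351474 + 0.28571429² = 0.12698413
E[N²] = 18.75 + 7.5² = 75
Var(Z) = 0.12698413*75 - (0.28571429*7.5)²
= 9.5238095 - 4.5918367 = 4.9319728

4.9319728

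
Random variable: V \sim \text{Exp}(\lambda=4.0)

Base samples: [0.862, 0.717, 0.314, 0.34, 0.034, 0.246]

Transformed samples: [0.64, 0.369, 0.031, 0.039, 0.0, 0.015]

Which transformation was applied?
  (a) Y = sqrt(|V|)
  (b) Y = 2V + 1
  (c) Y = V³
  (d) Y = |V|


Checking option (c) Y = V³:
  V = 0.862 -> Y = 0.64 ✓
  V = 0.717 -> Y = 0.369 ✓
  V = 0.314 -> Y = 0.031 ✓
All samples match this transformation.

(c) V³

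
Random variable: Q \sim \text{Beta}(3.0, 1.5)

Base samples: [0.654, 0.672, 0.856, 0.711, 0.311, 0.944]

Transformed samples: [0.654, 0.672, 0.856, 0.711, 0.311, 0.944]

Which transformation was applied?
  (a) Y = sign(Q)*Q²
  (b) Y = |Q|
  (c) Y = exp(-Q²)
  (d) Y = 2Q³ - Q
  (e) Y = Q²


Checking option (b) Y = |Q|:
  Q = 0.654 -> Y = 0.654 ✓
  Q = 0.672 -> Y = 0.672 ✓
  Q = 0.856 -> Y = 0.856 ✓
All samples match this transformation.

(b) |Q|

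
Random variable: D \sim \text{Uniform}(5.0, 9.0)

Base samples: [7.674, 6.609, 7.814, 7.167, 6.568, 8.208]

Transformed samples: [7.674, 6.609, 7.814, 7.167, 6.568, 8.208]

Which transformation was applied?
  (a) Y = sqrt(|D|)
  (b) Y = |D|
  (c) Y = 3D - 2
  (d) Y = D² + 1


Checking option (b) Y = |D|:
  D = 7.674 -> Y = 7.674 ✓
  D = 6.609 -> Y = 6.609 ✓
  D = 7.814 -> Y = 7.814 ✓
All samples match this transformation.

(b) |D|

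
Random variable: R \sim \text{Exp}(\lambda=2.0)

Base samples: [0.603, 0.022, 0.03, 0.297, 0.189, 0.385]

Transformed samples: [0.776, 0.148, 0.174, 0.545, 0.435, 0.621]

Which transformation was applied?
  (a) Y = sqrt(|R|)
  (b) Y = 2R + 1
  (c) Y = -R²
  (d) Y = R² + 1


Checking option (a) Y = sqrt(|R|):
  R = 0.603 -> Y = 0.776 ✓
  R = 0.022 -> Y = 0.148 ✓
  R = 0.03 -> Y = 0.174 ✓
All samples match this transformation.

(a) sqrt(|R|)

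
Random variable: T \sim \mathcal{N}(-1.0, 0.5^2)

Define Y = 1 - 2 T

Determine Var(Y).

For Y = aT + b: Var(Y) = a² * Var(T)
Var(T) = 0.5^2 = 0.25
Var(Y) = (-2)² * 0.25 = 4 * 0.25 = 1

1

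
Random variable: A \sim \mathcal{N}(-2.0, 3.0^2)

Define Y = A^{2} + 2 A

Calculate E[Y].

E[Y] = 1*E[A²] + 2*E[A]
E[A] = -2
E[A²] = Var(A) + (E[A])² = 9 + 4 = 13
E[Y] = 1*13 + 2*(-2) = 9

9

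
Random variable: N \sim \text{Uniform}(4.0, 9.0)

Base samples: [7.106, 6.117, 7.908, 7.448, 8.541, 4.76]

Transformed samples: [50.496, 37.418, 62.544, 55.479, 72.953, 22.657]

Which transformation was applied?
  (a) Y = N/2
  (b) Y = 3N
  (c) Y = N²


Checking option (c) Y = N²:
  N = 7.106 -> Y = 50.496 ✓
  N = 6.117 -> Y = 37.418 ✓
  N = 7.908 -> Y = 62.544 ✓
All samples match this transformation.

(c) N²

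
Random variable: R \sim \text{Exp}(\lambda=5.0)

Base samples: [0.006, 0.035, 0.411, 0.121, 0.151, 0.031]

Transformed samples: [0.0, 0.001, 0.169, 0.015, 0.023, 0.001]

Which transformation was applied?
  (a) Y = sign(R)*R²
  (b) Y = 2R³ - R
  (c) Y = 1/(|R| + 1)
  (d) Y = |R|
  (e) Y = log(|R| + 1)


Checking option (a) Y = sign(R)*R²:
  R = 0.006 -> Y = 0.0 ✓
  R = 0.035 -> Y = 0.001 ✓
  R = 0.411 -> Y = 0.169 ✓
All samples match this transformation.

(a) sign(R)*R²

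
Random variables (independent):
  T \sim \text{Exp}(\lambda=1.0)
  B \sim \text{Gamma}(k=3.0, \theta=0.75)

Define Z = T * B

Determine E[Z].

For independent RVs: E[XY] = E[X]*E[Y]
E[T] = 1
E[B] = 2.25
E[Z] = 1 * 2.25 = 2.25

2.25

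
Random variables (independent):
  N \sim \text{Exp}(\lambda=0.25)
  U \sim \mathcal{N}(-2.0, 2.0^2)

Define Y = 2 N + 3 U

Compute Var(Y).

For independent RVs: Var(aX + bY) = a²Var(X) + b²Var(Y)
Var(N) = 16
Var(U) = 4
Var(Y) = 2²*16 + 3²*4
= 4*16 + 9*4 = 100

100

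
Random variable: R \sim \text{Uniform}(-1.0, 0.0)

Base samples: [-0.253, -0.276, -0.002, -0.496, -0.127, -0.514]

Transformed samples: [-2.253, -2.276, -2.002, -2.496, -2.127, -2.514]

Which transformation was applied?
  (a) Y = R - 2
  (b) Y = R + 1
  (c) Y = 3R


Checking option (a) Y = R - 2:
  R = -0.253 -> Y = -2.253 ✓
  R = -0.276 -> Y = -2.276 ✓
  R = -0.002 -> Y = -2.002 ✓
All samples match this transformation.

(a) R - 2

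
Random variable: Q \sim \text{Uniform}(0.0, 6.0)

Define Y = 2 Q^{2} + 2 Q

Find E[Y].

E[Y] = 2*E[Q²] + 2*E[Q]
E[Q] = 3
E[Q²] = Var(Q) + (E[Q])² = 3 + 9 = 12
E[Y] = 2*12 + 2*3 = 30

30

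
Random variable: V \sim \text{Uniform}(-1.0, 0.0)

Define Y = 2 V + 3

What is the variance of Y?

For Y = aV + b: Var(Y) = a² * Var(V)
Var(V) = (0 + 1)^2/12 = 0.083333333
Var(Y) = 2² * 0.083333333 = 4 * 0.083333333 = 0.33333333

0.33333333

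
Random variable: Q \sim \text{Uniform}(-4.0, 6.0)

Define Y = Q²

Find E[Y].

E[Q²] = Var(Q) + (E[Q])² = 8.3333333 + 1 = 9.3333333

9.3333333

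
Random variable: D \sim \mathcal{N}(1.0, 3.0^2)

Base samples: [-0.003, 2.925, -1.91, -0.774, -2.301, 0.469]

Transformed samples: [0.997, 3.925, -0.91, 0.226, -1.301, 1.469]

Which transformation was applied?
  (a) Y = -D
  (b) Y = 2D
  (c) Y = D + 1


Checking option (c) Y = D + 1:
  D = -0.003 -> Y = 0.997 ✓
  D = 2.925 -> Y = 3.925 ✓
  D = -1.91 -> Y = -0.91 ✓
All samples match this transformation.

(c) D + 1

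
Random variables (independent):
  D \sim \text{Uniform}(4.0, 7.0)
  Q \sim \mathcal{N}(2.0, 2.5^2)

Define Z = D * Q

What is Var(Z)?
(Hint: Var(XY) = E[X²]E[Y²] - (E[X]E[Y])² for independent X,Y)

Var(XY) = E[X²]E[Y²] - (E[X]E[Y])²
E[D] = 5.5, Var(D) = 0.75
E[Q] = 2, Var(Q) = 6.25
E[D²] = 0.75 + 5.5² = 31
E[Q²] = 6.25 + 2² = 10.25
Var(Z) = 31*10.25 - (5.5*2)²
= 317.75 - 121 = 196.75

196.75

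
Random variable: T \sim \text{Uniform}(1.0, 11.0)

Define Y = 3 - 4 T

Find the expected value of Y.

For Y = -4T + 3:
E[Y] = -4 * E[T] + 3
E[T] = (1 + 11)/2 = 6
E[Y] = -4 * 6 + 3 = -21

-21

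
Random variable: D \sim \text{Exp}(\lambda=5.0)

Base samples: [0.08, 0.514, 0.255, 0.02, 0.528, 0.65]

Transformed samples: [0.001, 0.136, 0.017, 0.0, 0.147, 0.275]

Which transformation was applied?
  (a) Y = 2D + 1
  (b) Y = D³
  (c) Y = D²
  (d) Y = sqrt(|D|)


Checking option (b) Y = D³:
  D = 0.08 -> Y = 0.001 ✓
  D = 0.514 -> Y = 0.136 ✓
  D = 0.255 -> Y = 0.017 ✓
All samples match this transformation.

(b) D³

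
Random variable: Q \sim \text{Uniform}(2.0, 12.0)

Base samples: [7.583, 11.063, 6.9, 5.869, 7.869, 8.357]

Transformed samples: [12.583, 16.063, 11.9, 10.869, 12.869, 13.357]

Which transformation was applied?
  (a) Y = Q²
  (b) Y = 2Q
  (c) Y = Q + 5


Checking option (c) Y = Q + 5:
  Q = 7.583 -> Y = 12.583 ✓
  Q = 11.063 -> Y = 16.063 ✓
  Q = 6.9 -> Y = 11.9 ✓
All samples match this transformation.

(c) Q + 5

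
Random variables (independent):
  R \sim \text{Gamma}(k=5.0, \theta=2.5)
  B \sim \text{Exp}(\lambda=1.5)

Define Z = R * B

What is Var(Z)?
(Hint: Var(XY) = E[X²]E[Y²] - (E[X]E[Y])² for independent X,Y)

Var(XY) = E[X²]E[Y²] - (E[X]E[Y])²
E[R] = 12.5, Var(R) = 31.25
E[B] = 0.66666667, Var(B) = 0.44444444
E[R²] = 31.25 + 12.5² = 187.5
E[B²] = 0.44444444 + 0.66666667² = 0.88888889
Var(Z) = 187.5*0.88888889 - (12.5*0.66666667)²
= 166.66667 - 69.444444 = 97.222222

97.222222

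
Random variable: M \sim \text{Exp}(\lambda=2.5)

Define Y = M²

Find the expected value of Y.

Using E[X²] = Var(X) + (E[X])²:
E[M] = 0.4
Var(M) = 1/2.5^2 = 0.16
E[M²] = 0.16 + 0.4² = 0.16 + 0.16 = 0.32

0.32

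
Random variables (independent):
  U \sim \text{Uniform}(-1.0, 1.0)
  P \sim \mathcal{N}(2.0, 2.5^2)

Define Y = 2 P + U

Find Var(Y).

For independent RVs: Var(aX + bY) = a²Var(X) + b²Var(Y)
Var(U) = 0.33333333
Var(P) = 6.25
Var(Y) = 1²*0.33333333 + 2²*6.25
= 1*0.33333333 + 4*6.25 = 25.333333

25.333333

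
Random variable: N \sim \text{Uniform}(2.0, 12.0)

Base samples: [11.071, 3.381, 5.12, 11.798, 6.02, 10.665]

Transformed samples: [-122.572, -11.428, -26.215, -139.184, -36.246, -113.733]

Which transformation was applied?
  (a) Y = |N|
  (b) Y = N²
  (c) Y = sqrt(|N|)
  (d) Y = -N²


Checking option (d) Y = -N²:
  N = 11.071 -> Y = -122.572 ✓
  N = 3.381 -> Y = -11.428 ✓
  N = 5.12 -> Y = -26.215 ✓
All samples match this transformation.

(d) -N²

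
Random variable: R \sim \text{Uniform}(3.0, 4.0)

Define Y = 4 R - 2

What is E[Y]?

For Y = 4R - 2:
E[Y] = 4 * E[R] - 2
E[R] = (3 + 4)/2 = 3.5
E[Y] = 4 * 3.5 - 2 = 12

12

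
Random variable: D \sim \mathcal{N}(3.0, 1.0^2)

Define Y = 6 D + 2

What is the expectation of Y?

For Y = 6D + 2:
E[Y] = 6 * E[D] + 2
E[D] = 3.0 = 3
E[Y] = 6 * 3 + 2 = 20

20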